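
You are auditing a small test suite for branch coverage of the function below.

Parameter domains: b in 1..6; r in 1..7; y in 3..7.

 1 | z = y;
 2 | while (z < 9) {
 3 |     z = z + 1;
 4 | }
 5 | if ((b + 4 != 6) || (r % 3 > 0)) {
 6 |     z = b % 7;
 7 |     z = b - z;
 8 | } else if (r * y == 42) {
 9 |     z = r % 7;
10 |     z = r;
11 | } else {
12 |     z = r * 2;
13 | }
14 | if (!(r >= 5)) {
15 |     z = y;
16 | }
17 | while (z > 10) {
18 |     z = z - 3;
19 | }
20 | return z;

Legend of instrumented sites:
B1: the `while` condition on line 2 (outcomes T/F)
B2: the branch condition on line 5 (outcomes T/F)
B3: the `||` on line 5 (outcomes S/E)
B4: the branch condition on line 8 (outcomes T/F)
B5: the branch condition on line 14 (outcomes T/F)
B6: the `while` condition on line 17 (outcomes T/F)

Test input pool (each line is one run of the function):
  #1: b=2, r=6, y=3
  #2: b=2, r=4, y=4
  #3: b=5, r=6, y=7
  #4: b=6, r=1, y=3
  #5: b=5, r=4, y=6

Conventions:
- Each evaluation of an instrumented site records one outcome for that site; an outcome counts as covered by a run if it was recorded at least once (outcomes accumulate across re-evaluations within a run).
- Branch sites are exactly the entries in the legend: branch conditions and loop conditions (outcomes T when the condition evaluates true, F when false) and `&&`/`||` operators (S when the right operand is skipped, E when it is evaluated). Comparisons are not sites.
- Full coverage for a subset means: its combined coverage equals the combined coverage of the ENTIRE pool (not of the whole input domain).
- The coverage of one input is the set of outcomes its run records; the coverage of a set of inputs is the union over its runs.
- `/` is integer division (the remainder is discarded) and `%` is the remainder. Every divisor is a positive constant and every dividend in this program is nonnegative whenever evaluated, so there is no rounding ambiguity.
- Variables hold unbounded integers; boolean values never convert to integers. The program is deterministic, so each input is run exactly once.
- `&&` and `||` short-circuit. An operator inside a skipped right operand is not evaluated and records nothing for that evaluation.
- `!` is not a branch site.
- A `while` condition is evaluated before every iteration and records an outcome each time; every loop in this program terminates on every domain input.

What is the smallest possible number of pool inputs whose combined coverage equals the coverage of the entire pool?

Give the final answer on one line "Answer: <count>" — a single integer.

test 1 (b=2, r=6, y=3) fires B1->T, B1->T, B1->T, B1->T, B1->T, B1->T, B1->F, B3->E, B2->F, B4->F, B5->F, B6->T, B6->F; hits B1=T, B1=F, B2=F, B3=E, B4=F, B5=F, B6=T, B6=F
test 2 (b=2, r=4, y=4) fires B1->T, B1->T, B1->T, B1->T, B1->T, B1->F, B3->E, B2->T, B5->T, B6->F; hits B1=T, B1=F, B2=T, B3=E, B5=T, B6=F
test 3 (b=5, r=6, y=7) fires B1->T, B1->T, B1->F, B3->S, B2->T, B5->F, B6->F; hits B1=T, B1=F, B2=T, B3=S, B5=F, B6=F
test 4 (b=6, r=1, y=3) fires B1->T, B1->T, B1->T, B1->T, B1->T, B1->T, B1->F, B3->S, B2->T, B5->T, B6->F; hits B1=T, B1=F, B2=T, B3=S, B5=T, B6=F
test 5 (b=5, r=4, y=6) fires B1->T, B1->T, B1->T, B1->F, B3->S, B2->T, B5->T, B6->F; hits B1=T, B1=F, B2=T, B3=S, B5=T, B6=F
together the pool reaches 11 outcomes: B1=T, B1=F, B2=T, B2=F, B3=S, B3=E, B4=F, B5=T, B5=F, B6=T, B6=F
no size-1 subset reaches all 11 outcomes (best union: 8/11)
inputs {1, 4} (size 2) cover everything; no size-2 subset with a lexicographically smaller index list covers all 11

Answer: 2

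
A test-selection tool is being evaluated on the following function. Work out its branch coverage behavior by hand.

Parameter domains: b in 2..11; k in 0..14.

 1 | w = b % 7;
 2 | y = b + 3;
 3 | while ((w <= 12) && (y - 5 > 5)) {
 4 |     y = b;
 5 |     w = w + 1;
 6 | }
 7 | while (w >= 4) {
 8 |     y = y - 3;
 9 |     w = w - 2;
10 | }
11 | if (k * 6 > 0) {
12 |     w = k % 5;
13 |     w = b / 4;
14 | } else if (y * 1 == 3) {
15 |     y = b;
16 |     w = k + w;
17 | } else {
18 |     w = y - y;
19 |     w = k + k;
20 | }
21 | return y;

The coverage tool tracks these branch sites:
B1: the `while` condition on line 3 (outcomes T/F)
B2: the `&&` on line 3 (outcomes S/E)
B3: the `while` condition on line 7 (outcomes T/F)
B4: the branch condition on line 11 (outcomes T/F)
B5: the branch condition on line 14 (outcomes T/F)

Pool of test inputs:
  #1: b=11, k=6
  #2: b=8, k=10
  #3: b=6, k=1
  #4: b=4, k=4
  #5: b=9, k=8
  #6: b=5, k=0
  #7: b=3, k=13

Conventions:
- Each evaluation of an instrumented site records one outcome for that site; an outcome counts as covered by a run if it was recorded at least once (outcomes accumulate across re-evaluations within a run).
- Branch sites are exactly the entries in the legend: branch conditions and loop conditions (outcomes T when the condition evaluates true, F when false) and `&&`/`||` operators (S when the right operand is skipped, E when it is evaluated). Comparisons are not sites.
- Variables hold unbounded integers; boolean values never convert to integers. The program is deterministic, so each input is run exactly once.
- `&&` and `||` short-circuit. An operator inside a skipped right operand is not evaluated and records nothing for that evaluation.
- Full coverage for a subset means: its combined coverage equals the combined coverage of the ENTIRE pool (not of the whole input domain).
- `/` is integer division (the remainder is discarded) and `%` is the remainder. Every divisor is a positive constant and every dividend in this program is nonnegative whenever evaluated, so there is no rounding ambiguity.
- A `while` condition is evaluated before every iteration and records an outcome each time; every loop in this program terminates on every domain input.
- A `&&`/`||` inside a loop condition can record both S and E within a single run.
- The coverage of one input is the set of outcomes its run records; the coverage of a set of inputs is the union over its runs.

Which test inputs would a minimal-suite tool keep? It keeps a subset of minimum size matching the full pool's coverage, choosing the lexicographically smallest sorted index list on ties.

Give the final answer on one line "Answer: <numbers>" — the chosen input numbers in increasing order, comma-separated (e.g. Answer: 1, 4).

#1 (b=11, k=6) -> B2->E, B1->T, B2->E, B1->T, B2->E, B1->T, B2->E, B1->T, B2->E, B1->T, B2->E, B1->T, B2->E, B1->T, ...; covered: B1=T, B1=F, B2=S, B2=E, B3=T, B3=F, B4=T
#2 (b=8, k=10) -> B2->E, B1->T, B2->E, B1->F, B3->F, B4->T; covered: B1=T, B1=F, B2=E, B3=F, B4=T
#3 (b=6, k=1) -> B2->E, B1->F, B3->T, B3->T, B3->F, B4->T; covered: B1=F, B2=E, B3=T, B3=F, B4=T
#4 (b=4, k=4) -> B2->E, B1->F, B3->T, B3->F, B4->T; covered: B1=F, B2=E, B3=T, B3=F, B4=T
#5 (b=9, k=8) -> B2->E, B1->T, B2->E, B1->F, B3->F, B4->T; covered: B1=T, B1=F, B2=E, B3=F, B4=T
#6 (b=5, k=0) -> B2->E, B1->F, B3->T, B3->F, B4->F, B5->F; covered: B1=F, B2=E, B3=T, B3=F, B4=F, B5=F
#7 (b=3, k=13) -> B2->E, B1->F, B3->F, B4->T; covered: B1=F, B2=E, B3=F, B4=T
union over all inputs: B1=T, B1=F, B2=S, B2=E, B3=T, B3=F, B4=T, B4=F, B5=F (9 outcomes)
every size-1 subset falls short of the 9 outcomes (best: 7/9)
size 2: inputs {1, 6} cover all 9 outcomes, and no lexicographically smaller subset of this size does

Answer: 1, 6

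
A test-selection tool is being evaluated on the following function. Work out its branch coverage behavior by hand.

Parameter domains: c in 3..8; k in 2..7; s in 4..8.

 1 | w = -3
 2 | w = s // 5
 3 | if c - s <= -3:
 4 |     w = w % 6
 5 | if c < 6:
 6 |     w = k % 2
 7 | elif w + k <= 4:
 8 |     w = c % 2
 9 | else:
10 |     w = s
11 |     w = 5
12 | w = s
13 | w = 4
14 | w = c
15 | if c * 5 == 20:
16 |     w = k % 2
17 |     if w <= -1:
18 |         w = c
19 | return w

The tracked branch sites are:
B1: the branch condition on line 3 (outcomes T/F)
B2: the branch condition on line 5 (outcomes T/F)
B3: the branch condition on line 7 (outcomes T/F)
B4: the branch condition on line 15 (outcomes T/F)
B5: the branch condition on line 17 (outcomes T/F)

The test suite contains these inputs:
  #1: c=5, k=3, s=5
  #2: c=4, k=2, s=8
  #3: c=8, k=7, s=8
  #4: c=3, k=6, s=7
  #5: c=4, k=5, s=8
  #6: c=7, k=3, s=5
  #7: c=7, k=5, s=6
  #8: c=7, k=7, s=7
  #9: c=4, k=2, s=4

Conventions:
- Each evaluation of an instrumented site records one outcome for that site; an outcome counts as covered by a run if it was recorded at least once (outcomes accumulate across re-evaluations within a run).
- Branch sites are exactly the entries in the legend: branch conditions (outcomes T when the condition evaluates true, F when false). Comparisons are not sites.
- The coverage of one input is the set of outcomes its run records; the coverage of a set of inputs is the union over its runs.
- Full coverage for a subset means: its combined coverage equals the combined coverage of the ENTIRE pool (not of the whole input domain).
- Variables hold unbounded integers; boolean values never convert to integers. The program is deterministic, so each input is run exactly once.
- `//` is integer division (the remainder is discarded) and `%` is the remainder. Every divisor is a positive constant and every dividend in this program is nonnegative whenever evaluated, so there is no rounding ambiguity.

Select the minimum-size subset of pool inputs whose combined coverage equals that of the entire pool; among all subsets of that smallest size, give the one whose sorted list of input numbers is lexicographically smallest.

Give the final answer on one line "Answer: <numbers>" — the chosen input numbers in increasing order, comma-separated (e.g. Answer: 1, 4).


test 1 (c=5, k=3, s=5) fires B1->F, B2->T, B4->F; hits B1=F, B2=T, B4=F
test 2 (c=4, k=2, s=8) fires B1->T, B2->T, B4->T, B5->F; hits B1=T, B2=T, B4=T, B5=F
test 3 (c=8, k=7, s=8) fires B1->F, B2->F, B3->F, B4->F; hits B1=F, B2=F, B3=F, B4=F
test 4 (c=3, k=6, s=7) fires B1->T, B2->T, B4->F; hits B1=T, B2=T, B4=F
test 5 (c=4, k=5, s=8) fires B1->T, B2->T, B4->T, B5->F; hits B1=T, B2=T, B4=T, B5=F
test 6 (c=7, k=3, s=5) fires B1->F, B2->F, B3->T, B4->F; hits B1=F, B2=F, B3=T, B4=F
test 7 (c=7, k=5, s=6) fires B1->F, B2->F, B3->F, B4->F; hits B1=F, B2=F, B3=F, B4=F
test 8 (c=7, k=7, s=7) fires B1->F, B2->F, B3->F, B4->F; hits B1=F, B2=F, B3=F, B4=F
test 9 (c=4, k=2, s=4) fires B1->F, B2->T, B4->T, B5->F; hits B1=F, B2=T, B4=T, B5=F
the full pool covers 9 outcomes: B1=T, B1=F, B2=T, B2=F, B3=T, B3=F, B4=T, B4=F, B5=F
no size-1 subset reaches all 9 outcomes (best union: 4/9)
no size-2 subset reaches all 9 outcomes (best union: 8/9)
inputs {2, 3, 6} (size 3) cover everything; no size-3 subset with a lexicographically smaller index list covers all 9
Answer: 2, 3, 6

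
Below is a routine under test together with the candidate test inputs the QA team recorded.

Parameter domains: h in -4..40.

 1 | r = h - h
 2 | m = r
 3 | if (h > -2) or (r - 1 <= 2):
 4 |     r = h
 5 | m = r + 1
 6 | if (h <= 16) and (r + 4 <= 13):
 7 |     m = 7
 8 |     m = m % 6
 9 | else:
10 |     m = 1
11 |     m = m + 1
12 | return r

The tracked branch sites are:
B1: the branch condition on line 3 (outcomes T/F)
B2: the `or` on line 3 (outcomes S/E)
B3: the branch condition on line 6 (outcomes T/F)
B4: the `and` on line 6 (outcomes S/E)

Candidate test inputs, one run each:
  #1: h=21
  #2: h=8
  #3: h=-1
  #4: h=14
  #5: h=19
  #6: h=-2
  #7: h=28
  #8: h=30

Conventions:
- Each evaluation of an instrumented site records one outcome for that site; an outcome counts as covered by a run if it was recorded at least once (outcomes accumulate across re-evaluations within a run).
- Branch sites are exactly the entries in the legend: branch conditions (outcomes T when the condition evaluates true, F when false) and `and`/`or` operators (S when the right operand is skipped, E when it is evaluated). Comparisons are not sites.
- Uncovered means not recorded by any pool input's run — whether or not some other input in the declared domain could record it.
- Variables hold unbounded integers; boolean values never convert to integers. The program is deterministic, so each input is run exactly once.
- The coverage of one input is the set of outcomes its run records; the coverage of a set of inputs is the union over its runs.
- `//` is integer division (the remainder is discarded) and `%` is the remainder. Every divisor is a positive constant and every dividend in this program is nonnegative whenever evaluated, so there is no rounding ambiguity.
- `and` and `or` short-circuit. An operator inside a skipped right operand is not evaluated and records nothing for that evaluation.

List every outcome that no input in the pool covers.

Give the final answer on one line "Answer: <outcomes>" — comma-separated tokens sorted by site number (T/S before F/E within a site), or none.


input #1, h=21: events B2->S, B1->T, B4->S, B3->F; outcomes B1=T, B2=S, B3=F, B4=S
input #2, h=8: events B2->S, B1->T, B4->E, B3->T; outcomes B1=T, B2=S, B3=T, B4=E
input #3, h=-1: events B2->S, B1->T, B4->E, B3->T; outcomes B1=T, B2=S, B3=T, B4=E
input #4, h=14: events B2->S, B1->T, B4->E, B3->F; outcomes B1=T, B2=S, B3=F, B4=E
input #5, h=19: events B2->S, B1->T, B4->S, B3->F; outcomes B1=T, B2=S, B3=F, B4=S
input #6, h=-2: events B2->E, B1->T, B4->E, B3->T; outcomes B1=T, B2=E, B3=T, B4=E
input #7, h=28: events B2->S, B1->T, B4->S, B3->F; outcomes B1=T, B2=S, B3=F, B4=S
input #8, h=30: events B2->S, B1->T, B4->S, B3->F; outcomes B1=T, B2=S, B3=F, B4=S
union over the pool: B1=T, B2=S, B2=E, B3=T, B3=F, B4=S, B4=E
uncovered (1 of 8): B1=F
Answer: B1=F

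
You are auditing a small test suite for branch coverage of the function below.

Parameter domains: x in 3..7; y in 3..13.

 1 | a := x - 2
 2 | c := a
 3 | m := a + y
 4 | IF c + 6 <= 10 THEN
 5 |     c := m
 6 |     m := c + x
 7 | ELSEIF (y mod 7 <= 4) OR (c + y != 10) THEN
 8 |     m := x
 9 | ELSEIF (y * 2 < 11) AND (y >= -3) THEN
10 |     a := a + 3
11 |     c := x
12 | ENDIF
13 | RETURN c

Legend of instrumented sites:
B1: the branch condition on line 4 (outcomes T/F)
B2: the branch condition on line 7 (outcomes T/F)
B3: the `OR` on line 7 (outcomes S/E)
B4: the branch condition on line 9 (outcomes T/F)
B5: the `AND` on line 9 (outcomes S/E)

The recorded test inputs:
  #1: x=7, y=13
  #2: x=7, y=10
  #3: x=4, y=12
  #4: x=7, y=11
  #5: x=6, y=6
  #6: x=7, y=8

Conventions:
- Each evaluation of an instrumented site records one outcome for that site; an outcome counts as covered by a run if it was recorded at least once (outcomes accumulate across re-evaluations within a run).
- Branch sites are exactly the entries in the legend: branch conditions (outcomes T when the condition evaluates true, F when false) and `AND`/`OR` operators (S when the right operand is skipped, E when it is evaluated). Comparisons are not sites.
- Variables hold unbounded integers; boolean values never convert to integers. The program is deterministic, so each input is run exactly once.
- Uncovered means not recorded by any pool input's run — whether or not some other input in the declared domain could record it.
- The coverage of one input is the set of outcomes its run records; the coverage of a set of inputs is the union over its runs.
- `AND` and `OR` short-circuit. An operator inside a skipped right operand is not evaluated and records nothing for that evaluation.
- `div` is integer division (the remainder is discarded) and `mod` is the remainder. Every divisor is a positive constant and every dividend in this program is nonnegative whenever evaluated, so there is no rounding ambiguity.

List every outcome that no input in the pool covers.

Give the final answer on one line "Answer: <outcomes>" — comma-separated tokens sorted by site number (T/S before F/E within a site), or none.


#1 (x=7, y=13) -> covered: B1=F, B2=T, B3=E
#2 (x=7, y=10) -> covered: B1=F, B2=T, B3=S
#3 (x=4, y=12) -> covered: B1=T
#4 (x=7, y=11) -> covered: B1=F, B2=T, B3=S
#5 (x=6, y=6) -> covered: B1=T
#6 (x=7, y=8) -> covered: B1=F, B2=T, B3=S
union over the pool: B1=T, B1=F, B2=T, B3=S, B3=E
uncovered (5 of 10): B2=F, B4=T, B4=F, B5=S, B5=E
Answer: B2=F, B4=T, B4=F, B5=S, B5=E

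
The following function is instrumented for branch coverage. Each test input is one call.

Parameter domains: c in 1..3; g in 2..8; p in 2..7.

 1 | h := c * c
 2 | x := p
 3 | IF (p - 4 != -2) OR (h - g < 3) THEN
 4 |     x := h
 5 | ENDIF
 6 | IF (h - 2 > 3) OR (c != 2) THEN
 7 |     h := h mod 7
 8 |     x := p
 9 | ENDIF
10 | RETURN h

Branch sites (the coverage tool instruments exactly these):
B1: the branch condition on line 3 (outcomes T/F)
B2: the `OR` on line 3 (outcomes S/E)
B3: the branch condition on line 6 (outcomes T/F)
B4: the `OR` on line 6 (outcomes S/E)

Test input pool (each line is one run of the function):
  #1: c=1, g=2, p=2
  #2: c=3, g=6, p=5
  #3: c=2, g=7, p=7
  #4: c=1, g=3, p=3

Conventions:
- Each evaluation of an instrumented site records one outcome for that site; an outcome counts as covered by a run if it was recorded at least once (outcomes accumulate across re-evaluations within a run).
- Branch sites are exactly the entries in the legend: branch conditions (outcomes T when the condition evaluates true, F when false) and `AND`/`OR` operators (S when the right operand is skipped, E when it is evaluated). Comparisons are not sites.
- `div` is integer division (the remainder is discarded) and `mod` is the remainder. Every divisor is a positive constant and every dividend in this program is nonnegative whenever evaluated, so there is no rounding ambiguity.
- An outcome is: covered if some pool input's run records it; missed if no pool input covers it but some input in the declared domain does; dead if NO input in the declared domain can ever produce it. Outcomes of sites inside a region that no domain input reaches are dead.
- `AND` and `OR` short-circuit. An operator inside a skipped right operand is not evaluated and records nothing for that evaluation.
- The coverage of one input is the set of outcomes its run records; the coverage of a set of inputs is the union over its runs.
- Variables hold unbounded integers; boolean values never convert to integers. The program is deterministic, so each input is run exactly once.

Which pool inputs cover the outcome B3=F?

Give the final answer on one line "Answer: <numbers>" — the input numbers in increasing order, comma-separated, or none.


input #1 (c=1, g=2, p=2): never hits B3=F
input #2 (c=3, g=6, p=5): never hits B3=F
input #3 (c=2, g=7, p=7): hits B3=F
input #4 (c=1, g=3, p=3): never hits B3=F
Answer: 3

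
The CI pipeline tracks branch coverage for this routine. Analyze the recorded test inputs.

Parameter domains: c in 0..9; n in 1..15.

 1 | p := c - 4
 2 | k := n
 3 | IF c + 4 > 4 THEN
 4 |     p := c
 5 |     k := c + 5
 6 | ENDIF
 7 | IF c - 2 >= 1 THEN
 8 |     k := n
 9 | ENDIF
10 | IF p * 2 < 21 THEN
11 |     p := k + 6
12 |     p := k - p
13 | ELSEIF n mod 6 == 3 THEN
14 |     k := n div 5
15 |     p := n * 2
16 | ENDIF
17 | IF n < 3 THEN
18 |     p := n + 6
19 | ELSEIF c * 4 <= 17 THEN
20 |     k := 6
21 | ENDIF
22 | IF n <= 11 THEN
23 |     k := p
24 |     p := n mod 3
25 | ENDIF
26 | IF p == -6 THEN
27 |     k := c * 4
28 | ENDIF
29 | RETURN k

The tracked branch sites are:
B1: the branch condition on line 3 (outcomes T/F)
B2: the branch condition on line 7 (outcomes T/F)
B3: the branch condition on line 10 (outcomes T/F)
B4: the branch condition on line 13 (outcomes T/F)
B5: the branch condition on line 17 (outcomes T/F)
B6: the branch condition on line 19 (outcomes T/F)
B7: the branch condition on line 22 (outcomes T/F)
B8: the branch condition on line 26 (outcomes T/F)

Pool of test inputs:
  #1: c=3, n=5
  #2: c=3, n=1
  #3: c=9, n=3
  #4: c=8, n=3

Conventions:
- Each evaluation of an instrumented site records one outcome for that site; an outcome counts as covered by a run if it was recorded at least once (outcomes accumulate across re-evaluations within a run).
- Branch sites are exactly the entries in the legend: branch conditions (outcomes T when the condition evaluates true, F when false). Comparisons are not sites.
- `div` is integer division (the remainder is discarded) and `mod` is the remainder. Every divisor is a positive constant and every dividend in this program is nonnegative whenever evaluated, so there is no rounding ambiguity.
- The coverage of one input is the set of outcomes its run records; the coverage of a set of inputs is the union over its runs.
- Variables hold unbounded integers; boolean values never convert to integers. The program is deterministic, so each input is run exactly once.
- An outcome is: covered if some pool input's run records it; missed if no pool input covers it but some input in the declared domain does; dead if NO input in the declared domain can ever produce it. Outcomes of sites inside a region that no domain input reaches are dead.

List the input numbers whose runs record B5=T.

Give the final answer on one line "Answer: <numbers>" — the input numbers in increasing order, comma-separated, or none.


input #1 (c=3, n=5): does not record B5=T
input #2 (c=3, n=1): records B5=T
input #3 (c=9, n=3): does not record B5=T
input #4 (c=8, n=3): does not record B5=T
Answer: 2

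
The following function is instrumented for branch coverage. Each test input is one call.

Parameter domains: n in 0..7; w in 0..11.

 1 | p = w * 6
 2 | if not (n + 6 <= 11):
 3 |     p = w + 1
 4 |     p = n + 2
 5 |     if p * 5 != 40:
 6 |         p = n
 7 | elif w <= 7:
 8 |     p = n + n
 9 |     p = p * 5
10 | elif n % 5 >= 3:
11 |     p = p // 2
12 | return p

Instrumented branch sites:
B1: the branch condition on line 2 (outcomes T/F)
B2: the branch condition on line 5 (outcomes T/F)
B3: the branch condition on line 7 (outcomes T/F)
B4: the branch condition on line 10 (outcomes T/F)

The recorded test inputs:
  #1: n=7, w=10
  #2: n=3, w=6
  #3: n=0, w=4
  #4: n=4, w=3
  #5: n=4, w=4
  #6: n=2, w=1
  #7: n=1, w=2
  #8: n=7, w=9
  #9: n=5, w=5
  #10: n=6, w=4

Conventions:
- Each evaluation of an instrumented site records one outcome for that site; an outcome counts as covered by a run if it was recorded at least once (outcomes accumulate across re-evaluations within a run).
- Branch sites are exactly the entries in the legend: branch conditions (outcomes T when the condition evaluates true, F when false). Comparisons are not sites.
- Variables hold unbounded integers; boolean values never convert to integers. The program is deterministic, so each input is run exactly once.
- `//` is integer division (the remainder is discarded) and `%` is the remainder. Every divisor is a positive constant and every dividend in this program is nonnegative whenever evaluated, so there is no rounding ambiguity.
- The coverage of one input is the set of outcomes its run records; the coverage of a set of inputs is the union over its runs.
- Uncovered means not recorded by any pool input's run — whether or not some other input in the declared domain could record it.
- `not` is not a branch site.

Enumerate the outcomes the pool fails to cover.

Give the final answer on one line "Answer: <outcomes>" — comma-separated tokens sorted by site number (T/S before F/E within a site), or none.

input #1 (n=7, w=10): events B1->T, B2->T; covers B1=T, B2=T
input #2 (n=3, w=6): events B1->F, B3->T; covers B1=F, B3=T
input #3 (n=0, w=4): events B1->F, B3->T; covers B1=F, B3=T
input #4 (n=4, w=3): events B1->F, B3->T; covers B1=F, B3=T
input #5 (n=4, w=4): events B1->F, B3->T; covers B1=F, B3=T
input #6 (n=2, w=1): events B1->F, B3->T; covers B1=F, B3=T
input #7 (n=1, w=2): events B1->F, B3->T; covers B1=F, B3=T
input #8 (n=7, w=9): events B1->T, B2->T; covers B1=T, B2=T
input #9 (n=5, w=5): events B1->F, B3->T; covers B1=F, B3=T
input #10 (n=6, w=4): events B1->T, B2->F; covers B1=T, B2=F
union over the pool: B1=T, B1=F, B2=T, B2=F, B3=T
uncovered (3 of 8): B3=F, B4=T, B4=F

Answer: B3=F, B4=T, B4=F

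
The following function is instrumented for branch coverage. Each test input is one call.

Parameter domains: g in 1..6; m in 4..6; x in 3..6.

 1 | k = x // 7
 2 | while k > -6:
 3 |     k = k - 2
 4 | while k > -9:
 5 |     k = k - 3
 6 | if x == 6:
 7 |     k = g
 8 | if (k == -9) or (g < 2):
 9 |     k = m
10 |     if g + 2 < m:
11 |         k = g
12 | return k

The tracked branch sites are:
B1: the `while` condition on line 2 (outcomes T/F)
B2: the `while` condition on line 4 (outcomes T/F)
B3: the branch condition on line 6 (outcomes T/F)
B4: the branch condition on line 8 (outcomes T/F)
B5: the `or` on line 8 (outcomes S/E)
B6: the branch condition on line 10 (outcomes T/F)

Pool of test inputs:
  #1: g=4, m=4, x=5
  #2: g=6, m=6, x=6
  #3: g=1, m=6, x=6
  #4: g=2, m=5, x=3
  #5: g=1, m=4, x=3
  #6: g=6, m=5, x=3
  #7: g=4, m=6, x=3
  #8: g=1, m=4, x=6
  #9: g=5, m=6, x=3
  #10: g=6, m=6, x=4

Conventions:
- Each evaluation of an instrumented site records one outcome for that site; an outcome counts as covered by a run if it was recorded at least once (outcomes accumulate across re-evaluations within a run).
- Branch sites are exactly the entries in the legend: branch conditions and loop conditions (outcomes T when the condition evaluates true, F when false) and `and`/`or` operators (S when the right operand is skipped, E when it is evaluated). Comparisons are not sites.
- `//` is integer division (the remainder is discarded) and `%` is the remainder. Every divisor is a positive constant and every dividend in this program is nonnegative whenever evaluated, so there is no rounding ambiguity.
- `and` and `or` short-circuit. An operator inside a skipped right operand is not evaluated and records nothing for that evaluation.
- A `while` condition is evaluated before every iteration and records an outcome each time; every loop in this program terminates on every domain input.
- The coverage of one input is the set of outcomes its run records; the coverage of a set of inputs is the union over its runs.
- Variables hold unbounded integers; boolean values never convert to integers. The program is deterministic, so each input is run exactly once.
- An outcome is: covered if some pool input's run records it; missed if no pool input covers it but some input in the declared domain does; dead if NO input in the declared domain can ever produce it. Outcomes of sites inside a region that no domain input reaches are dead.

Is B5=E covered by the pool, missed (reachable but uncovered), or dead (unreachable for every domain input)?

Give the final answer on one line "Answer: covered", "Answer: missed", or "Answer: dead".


B5=E is recorded by pool input(s) 2, 3, 8 -> covered
Answer: covered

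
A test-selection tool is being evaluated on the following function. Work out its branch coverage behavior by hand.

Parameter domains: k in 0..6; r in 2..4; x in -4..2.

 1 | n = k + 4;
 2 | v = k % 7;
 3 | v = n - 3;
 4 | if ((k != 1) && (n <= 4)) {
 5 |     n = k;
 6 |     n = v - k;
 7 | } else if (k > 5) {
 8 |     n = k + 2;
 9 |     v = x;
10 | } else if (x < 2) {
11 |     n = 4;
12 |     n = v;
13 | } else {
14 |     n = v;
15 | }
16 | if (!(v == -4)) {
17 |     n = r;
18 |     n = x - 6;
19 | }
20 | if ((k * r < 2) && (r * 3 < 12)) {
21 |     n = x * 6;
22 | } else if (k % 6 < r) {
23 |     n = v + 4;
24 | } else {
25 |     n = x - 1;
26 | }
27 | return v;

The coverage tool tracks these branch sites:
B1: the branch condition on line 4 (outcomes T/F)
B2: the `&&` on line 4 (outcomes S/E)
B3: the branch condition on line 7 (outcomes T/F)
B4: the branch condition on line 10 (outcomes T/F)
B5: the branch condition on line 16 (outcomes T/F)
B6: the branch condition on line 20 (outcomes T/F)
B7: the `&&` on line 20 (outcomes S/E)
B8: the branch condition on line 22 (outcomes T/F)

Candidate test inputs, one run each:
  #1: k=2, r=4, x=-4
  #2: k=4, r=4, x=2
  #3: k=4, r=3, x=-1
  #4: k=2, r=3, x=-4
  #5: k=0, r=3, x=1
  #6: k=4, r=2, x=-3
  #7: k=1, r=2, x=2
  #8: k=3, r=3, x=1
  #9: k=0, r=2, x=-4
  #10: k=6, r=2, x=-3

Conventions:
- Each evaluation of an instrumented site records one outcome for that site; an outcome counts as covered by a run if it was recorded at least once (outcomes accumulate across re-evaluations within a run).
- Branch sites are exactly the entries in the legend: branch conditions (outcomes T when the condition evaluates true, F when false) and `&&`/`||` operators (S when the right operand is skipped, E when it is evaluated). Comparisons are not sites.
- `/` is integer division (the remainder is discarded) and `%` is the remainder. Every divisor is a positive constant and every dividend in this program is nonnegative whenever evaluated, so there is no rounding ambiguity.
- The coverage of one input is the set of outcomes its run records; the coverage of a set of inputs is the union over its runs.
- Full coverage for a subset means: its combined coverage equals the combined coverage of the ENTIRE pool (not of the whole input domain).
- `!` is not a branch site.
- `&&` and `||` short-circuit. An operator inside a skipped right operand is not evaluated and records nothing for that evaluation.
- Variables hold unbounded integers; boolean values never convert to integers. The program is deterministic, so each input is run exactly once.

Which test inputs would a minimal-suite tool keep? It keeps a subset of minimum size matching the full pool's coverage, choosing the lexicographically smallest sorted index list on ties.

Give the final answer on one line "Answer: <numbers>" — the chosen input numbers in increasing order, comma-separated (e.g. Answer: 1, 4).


run #1 (k=2, r=4, x=-4) records B1=F, B2=E, B3=F, B4=T, B5=T, B6=F, B7=S, B8=T
run #2 (k=4, r=4, x=2) records B1=F, B2=E, B3=F, B4=F, B5=T, B6=F, B7=S, B8=F
run #3 (k=4, r=3, x=-1) records B1=F, B2=E, B3=F, B4=T, B5=T, B6=F, B7=S, B8=F
run #4 (k=2, r=3, x=-4) records B1=F, B2=E, B3=F, B4=T, B5=T, B6=F, B7=S, B8=T
run #5 (k=0, r=3, x=1) records B1=T, B2=E, B5=T, B6=T, B7=E
run #6 (k=4, r=2, x=-3) records B1=F, B2=E, B3=F, B4=T, B5=T, B6=F, B7=S, B8=F
run #7 (k=1, r=2, x=2) records B1=F, B2=S, B3=F, B4=F, B5=T, B6=F, B7=S, B8=T
run #8 (k=3, r=3, x=1) records B1=F, B2=E, B3=F, B4=T, B5=T, B6=F, B7=S, B8=F
run #9 (k=0, r=2, x=-4) records B1=T, B2=E, B5=T, B6=T, B7=E
run #10 (k=6, r=2, x=-3) records B1=F, B2=E, B3=T, B5=T, B6=F, B7=S, B8=T
together the pool reaches 15 outcomes: B1=T, B1=F, B2=S, B2=E, B3=T, B3=F, B4=T, B4=F, B5=T, B6=T, B6=F, B7=S, B7=E, B8=T, B8=F
every size-1 subset falls short of the 15 outcomes (best: 8/15)
every size-2 subset falls short of the 15 outcomes (best: 12/15)
every size-3 subset falls short of the 15 outcomes (best: 14/15)
inputs {3, 5, 7, 10} (size 4) cover everything; no size-4 subset with a lexicographically smaller index list covers all 15
Answer: 3, 5, 7, 10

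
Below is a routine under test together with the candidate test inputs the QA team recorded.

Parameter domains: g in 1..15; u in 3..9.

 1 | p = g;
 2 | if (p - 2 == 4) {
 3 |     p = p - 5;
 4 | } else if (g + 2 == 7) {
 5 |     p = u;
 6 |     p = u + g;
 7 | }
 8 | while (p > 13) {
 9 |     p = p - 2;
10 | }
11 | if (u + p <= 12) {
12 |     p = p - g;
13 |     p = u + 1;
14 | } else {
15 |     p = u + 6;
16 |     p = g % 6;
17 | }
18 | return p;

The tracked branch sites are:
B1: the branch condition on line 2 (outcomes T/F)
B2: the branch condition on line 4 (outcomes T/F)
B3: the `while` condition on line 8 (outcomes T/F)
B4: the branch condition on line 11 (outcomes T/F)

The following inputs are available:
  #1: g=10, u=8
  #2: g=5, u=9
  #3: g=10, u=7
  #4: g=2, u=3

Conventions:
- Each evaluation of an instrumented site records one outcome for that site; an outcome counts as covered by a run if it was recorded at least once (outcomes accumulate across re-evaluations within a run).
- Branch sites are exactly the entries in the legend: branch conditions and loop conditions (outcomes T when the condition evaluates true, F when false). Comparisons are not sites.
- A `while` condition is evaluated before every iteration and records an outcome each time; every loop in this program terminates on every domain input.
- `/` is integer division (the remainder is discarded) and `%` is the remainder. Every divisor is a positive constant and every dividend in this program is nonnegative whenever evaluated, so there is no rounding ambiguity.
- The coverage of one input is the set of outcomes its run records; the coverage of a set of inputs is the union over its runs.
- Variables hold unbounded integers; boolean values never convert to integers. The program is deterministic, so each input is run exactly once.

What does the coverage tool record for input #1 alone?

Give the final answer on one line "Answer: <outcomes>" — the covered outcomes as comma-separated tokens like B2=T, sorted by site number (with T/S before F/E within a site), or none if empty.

Event log for input #1 (g=10, u=8):
  B1->F, B2->F, B3->F, B4->F
distinct outcomes covered: B1=F, B2=F, B3=F, B4=F

Answer: B1=F, B2=F, B3=F, B4=F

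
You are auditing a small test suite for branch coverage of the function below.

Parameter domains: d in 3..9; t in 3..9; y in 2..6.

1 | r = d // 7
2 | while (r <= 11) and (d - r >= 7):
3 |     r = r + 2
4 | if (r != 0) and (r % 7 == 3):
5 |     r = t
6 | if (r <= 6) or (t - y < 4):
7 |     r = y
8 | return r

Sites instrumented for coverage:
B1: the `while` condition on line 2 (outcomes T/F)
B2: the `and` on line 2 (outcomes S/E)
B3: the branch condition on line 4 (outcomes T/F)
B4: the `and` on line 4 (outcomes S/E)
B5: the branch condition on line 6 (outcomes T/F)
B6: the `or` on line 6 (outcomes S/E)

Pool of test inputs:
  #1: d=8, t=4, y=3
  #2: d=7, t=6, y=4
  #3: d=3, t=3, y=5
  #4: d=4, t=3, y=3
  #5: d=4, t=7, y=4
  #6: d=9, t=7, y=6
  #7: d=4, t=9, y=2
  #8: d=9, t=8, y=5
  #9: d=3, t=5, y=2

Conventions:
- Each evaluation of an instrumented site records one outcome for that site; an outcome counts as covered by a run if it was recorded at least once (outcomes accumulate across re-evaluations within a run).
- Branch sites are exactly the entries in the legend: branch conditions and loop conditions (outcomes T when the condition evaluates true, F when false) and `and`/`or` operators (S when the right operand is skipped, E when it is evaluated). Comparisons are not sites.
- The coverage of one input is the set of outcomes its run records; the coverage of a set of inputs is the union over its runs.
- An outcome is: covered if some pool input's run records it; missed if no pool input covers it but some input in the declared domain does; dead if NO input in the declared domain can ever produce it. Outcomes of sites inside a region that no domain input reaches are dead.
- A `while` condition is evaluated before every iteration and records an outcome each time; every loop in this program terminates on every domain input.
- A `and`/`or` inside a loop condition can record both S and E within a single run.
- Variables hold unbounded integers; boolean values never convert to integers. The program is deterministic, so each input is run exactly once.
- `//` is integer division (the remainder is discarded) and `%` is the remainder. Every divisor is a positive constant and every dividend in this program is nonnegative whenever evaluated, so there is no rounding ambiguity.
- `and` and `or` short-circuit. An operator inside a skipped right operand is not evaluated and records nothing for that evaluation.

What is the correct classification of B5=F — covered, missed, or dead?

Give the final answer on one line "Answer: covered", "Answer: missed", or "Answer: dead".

no pool input records B5=F
but domain input (d=8, t=7, y=2) does record it -> reachable, so missed

Answer: missed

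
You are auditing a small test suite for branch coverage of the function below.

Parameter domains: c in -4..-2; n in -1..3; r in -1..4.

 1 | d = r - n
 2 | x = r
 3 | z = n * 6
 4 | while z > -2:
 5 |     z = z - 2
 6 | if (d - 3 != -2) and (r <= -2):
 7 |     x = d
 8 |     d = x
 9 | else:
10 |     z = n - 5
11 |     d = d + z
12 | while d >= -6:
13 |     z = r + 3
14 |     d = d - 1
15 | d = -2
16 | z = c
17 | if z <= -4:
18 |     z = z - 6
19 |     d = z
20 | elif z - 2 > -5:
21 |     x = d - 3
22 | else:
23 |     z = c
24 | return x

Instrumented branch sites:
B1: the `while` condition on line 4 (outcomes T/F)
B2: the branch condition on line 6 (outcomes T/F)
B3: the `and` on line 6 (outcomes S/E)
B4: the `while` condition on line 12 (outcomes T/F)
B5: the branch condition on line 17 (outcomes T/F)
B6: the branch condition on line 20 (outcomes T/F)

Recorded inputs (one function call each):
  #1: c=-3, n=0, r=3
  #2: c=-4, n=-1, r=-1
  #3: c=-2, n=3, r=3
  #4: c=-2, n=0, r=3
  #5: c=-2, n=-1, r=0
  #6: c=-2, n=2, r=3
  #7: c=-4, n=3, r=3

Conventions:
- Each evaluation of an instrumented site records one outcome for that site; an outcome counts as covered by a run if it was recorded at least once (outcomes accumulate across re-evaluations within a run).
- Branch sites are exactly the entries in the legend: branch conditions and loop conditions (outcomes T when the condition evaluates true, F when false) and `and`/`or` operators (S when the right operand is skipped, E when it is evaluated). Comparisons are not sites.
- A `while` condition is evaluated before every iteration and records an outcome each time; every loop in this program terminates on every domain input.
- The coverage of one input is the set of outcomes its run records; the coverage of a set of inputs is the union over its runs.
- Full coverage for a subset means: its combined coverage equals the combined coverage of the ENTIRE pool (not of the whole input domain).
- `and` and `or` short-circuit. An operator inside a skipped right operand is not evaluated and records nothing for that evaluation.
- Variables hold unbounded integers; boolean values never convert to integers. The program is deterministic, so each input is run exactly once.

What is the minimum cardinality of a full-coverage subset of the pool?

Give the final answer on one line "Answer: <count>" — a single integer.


input #1 (c=-3, n=0, r=3): covers B1=T, B1=F, B2=F, B3=E, B4=T, B4=F, B5=F, B6=F
input #2 (c=-4, n=-1, r=-1): covers B1=F, B2=F, B3=E, B4=T, B4=F, B5=T
input #3 (c=-2, n=3, r=3): covers B1=T, B1=F, B2=F, B3=E, B4=T, B4=F, B5=F, B6=T
input #4 (c=-2, n=0, r=3): covers B1=T, B1=F, B2=F, B3=E, B4=T, B4=F, B5=F, B6=T
input #5 (c=-2, n=-1, r=0): covers B1=F, B2=F, B3=S, B4=T, B4=F, B5=F, B6=T
input #6 (c=-2, n=2, r=3): covers B1=T, B1=F, B2=F, B3=S, B4=T, B4=F, B5=F, B6=T
input #7 (c=-4, n=3, r=3): covers B1=T, B1=F, B2=F, B3=E, B4=T, B4=F, B5=T
together the pool reaches 11 outcomes: B1=T, B1=F, B2=F, B3=S, B3=E, B4=T, B4=F, B5=T, B5=F, B6=T, B6=F
checked all size-1 subsets: none covers 11 outcomes (max 8/11)
checked all size-2 subsets: none covers 11 outcomes (max 10/11)
the canonical winner is {1, 2, 5}: size 3, full 11-outcome coverage, earliest index list among size-3 covers
Answer: 3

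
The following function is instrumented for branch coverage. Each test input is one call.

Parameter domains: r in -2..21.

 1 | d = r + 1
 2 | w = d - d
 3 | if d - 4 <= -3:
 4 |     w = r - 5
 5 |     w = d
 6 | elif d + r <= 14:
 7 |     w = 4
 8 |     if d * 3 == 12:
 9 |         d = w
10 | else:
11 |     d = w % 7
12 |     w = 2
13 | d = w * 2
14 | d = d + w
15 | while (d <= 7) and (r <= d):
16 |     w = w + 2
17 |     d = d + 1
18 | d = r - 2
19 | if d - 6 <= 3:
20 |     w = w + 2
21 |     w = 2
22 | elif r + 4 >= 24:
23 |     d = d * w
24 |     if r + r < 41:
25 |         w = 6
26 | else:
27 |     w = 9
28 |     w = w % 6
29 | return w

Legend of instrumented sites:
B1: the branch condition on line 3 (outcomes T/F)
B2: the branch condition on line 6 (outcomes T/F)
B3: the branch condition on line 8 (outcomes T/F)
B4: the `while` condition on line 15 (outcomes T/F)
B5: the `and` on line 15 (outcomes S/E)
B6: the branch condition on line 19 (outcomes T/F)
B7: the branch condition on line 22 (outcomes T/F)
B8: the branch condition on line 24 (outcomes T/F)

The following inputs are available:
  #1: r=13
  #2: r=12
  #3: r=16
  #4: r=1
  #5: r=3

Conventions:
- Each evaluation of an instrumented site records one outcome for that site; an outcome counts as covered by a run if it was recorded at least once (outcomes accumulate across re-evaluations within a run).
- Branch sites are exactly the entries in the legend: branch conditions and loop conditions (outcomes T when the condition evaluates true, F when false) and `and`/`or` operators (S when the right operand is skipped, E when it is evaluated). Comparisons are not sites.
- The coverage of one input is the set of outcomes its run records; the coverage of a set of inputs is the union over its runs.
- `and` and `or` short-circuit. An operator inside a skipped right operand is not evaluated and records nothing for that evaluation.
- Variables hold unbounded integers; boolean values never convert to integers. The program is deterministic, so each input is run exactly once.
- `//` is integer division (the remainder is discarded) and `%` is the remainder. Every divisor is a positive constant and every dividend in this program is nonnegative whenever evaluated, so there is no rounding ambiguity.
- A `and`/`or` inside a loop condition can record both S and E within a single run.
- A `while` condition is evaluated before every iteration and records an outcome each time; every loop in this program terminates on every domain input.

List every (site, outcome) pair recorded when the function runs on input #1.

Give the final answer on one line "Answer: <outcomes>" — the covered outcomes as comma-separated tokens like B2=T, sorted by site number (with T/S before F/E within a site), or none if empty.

Event log for input #1 (r=13):
  B1->F, B2->F, B5->E, B4->F, B6->F, B7->F
collecting distinct outcomes: B1=F, B2=F, B4=F, B5=E, B6=F, B7=F

Answer: B1=F, B2=F, B4=F, B5=E, B6=F, B7=F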